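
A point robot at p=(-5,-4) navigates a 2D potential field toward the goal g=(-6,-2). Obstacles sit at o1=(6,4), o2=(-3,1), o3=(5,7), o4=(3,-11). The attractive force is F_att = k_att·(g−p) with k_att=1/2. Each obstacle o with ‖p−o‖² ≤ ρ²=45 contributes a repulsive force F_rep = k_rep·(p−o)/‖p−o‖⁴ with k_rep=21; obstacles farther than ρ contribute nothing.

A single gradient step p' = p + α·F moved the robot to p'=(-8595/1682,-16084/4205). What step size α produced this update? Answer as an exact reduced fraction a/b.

α = 1/5

F_att = 1/2·(g−p) = 1/2·(-1,2) = (-0.5000,1.0000)
o1: d²=185 > ρ²=45 → inactive
o2: d²=29 ≤ ρ²=45; F_rep = 21·(-2,-5)/29² = (-0.0499,-0.1249)
o3: d²=221 > ρ²=45 → inactive
o4: d²=113 > ρ²=45 → inactive
F = F_att + ΣF_rep = (-0.5499,0.8751)
Δp = p'−p = (-0.1100,0.1750); α = Δx/Fx = (-185/1682) / (-925/1682) = 1/5
check: Δy/Fy = (736/4205) / (736/841) = 1/5 ✓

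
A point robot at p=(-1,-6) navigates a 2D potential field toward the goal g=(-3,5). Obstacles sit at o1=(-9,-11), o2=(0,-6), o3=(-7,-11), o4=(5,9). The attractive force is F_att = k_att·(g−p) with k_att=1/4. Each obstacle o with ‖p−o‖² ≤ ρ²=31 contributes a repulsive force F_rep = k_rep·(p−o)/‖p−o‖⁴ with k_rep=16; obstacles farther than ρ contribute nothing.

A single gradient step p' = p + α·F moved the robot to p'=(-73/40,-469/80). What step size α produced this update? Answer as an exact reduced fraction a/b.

F_att = 1/4·(g−p) = 1/4·(-2,11) = (-0.5000,2.7500)
o1: d²=89 > ρ²=31 → inactive
o2: d²=1 ≤ ρ²=31; F_rep = 16·(-1,0)/1² = (-16.0000,0.0000)
o3: d²=61 > ρ²=31 → inactive
o4: d²=261 > ρ²=31 → inactive
F = F_att + ΣF_rep = (-16.5000,2.7500)
Δp = p'−p = (-0.8250,0.1375); α = Δx/Fx = (-33/40) / (-33/2) = 1/20
check: Δy/Fy = (11/80) / (11/4) = 1/20 ✓

α = 1/20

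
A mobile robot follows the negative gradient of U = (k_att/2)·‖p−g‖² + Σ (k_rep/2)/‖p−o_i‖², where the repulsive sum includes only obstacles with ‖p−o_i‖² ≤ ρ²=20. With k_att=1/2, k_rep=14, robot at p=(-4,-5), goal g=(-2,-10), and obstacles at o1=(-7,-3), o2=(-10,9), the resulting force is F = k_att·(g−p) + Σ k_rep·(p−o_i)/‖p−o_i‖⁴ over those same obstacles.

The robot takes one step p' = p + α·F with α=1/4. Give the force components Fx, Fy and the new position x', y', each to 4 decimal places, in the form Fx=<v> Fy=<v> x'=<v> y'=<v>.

F_att = 1/2·(g−p) = 1/2·(2,-5) = (1.0000,-2.5000)
o1: d²=13 ≤ ρ²=20; F_rep = 14·(3,-2)/13² = (0.2485,-0.1657)
o2: d²=232 > ρ²=20 → inactive
F = F_att + ΣF_rep = (1.2485,-2.6657)
p' = p + 1/4·F = (-3.6879,-5.6664)

Fx=1.2485 Fy=-2.6657 x'=-3.6879 y'=-5.6664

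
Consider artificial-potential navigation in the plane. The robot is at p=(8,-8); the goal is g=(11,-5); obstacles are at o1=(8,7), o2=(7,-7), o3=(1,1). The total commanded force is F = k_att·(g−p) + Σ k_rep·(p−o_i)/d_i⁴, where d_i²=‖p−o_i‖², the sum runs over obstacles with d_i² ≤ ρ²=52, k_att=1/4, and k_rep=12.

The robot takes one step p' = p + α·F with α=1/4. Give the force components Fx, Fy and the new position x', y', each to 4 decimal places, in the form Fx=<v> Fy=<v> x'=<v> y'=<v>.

F_att = 1/4·(g−p) = 1/4·(3,3) = (0.7500,0.7500)
o1: d²=225 > ρ²=52 → inactive
o2: d²=2 ≤ ρ²=52; F_rep = 12·(1,-1)/2² = (3.0000,-3.0000)
o3: d²=130 > ρ²=52 → inactive
F = F_att + ΣF_rep = (3.7500,-2.2500)
p' = p + 1/4·F = (8.9375,-8.5625)

Fx=3.7500 Fy=-2.2500 x'=8.9375 y'=-8.5625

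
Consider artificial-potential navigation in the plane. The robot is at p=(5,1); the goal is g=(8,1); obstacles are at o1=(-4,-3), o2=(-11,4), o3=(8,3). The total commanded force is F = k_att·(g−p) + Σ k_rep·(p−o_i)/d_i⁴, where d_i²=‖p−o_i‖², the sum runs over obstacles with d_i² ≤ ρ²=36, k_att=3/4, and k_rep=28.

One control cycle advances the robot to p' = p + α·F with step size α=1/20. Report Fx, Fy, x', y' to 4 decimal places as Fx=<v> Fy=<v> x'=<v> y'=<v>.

F_att = 3/4·(g−p) = 3/4·(3,0) = (2.2500,0.0000)
o1: d²=97 > ρ²=36 → inactive
o2: d²=265 > ρ²=36 → inactive
o3: d²=13 ≤ ρ²=36; F_rep = 28·(-3,-2)/13² = (-0.4970,-0.3314)
F = F_att + ΣF_rep = (1.7530,-0.3314)
p' = p + 1/20·F = (5.0876,0.9834)

Fx=1.7530 Fy=-0.3314 x'=5.0876 y'=0.9834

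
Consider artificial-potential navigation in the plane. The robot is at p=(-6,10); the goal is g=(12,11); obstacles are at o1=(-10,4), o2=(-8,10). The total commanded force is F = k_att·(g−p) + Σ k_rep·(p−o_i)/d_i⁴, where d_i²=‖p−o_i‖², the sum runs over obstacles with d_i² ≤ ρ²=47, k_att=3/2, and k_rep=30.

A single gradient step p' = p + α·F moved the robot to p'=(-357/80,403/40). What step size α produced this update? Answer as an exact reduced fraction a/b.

α = 1/20

F_att = 3/2·(g−p) = 3/2·(18,1) = (27.0000,1.5000)
o1: d²=52 > ρ²=47 → inactive
o2: d²=4 ≤ ρ²=47; F_rep = 30·(2,0)/4² = (3.7500,0.0000)
F = F_att + ΣF_rep = (30.7500,1.5000)
Δp = p'−p = (1.5375,0.0750); α = Δx/Fx = (123/80) / (123/4) = 1/20
check: Δy/Fy = (3/40) / (3/2) = 1/20 ✓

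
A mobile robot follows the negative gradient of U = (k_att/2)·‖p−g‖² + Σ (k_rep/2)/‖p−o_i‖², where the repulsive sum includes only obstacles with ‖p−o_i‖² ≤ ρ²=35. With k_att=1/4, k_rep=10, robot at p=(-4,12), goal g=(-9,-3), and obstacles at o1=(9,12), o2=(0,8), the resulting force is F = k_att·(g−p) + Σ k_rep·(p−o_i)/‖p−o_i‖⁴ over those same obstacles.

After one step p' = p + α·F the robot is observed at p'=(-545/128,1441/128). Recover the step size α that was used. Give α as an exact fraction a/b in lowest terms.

F_att = 1/4·(g−p) = 1/4·(-5,-15) = (-1.2500,-3.7500)
o1: d²=169 > ρ²=35 → inactive
o2: d²=32 ≤ ρ²=35; F_rep = 10·(-4,4)/32² = (-0.0391,0.0391)
F = F_att + ΣF_rep = (-1.2891,-3.7109)
Δp = p'−p = (-0.2578,-0.7422); α = Δx/Fx = (-33/128) / (-165/128) = 1/5
check: Δy/Fy = (-95/128) / (-475/128) = 1/5 ✓

α = 1/5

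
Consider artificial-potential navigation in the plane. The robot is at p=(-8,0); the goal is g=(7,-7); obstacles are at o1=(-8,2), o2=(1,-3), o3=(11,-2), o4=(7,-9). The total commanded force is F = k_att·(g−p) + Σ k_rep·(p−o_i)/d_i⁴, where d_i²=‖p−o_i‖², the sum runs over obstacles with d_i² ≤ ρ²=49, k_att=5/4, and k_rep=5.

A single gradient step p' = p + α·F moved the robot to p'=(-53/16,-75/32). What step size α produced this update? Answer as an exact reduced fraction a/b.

F_att = 5/4·(g−p) = 5/4·(15,-7) = (18.7500,-8.7500)
o1: d²=4 ≤ ρ²=49; F_rep = 5·(0,-2)/4² = (0.0000,-0.6250)
o2: d²=90 > ρ²=49 → inactive
o3: d²=365 > ρ²=49 → inactive
o4: d²=306 > ρ²=49 → inactive
F = F_att + ΣF_rep = (18.7500,-9.3750)
Δp = p'−p = (4.6875,-2.3438); α = Δx/Fx = (75/16) / (75/4) = 1/4
check: Δy/Fy = (-75/32) / (-75/8) = 1/4 ✓

α = 1/4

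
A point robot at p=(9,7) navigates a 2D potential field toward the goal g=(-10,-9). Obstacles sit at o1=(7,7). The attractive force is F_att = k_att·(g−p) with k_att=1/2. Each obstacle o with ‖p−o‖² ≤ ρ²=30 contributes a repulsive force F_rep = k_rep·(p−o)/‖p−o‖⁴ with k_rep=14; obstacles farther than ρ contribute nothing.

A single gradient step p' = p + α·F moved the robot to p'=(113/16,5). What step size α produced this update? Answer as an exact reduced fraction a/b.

F_att = 1/2·(g−p) = 1/2·(-19,-16) = (-9.5000,-8.0000)
o1: d²=4 ≤ ρ²=30; F_rep = 14·(2,0)/4² = (1.7500,0.0000)
F = F_att + ΣF_rep = (-7.7500,-8.0000)
Δp = p'−p = (-1.9375,-2.0000); α = Δx/Fx = (-31/16) / (-31/4) = 1/4
check: Δy/Fy = (-2) / (-8) = 1/4 ✓

α = 1/4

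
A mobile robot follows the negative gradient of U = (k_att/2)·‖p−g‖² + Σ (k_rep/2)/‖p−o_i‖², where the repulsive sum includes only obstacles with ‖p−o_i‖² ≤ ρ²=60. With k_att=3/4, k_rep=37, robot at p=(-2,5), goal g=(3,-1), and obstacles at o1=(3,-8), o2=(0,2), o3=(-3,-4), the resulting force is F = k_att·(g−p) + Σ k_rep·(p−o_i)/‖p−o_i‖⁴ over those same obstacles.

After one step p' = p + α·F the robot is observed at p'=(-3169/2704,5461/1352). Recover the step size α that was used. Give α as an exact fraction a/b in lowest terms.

F_att = 3/4·(g−p) = 3/4·(5,-6) = (3.7500,-4.5000)
o1: d²=194 > ρ²=60 → inactive
o2: d²=13 ≤ ρ²=60; F_rep = 37·(-2,3)/13² = (-0.4379,0.6568)
o3: d²=82 > ρ²=60 → inactive
F = F_att + ΣF_rep = (3.3121,-3.8432)
Δp = p'−p = (0.8280,-0.9608); α = Δx/Fx = (2239/2704) / (2239/676) = 1/4
check: Δy/Fy = (-1299/1352) / (-1299/338) = 1/4 ✓

α = 1/4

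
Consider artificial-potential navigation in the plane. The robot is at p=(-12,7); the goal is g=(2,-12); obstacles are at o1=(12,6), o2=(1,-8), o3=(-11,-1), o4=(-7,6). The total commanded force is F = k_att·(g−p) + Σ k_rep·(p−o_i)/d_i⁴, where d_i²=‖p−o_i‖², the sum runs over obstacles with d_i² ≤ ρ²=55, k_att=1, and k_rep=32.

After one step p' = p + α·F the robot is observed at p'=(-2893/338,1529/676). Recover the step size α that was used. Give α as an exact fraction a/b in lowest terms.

F_att = 1·(g−p) = 1·(14,-19) = (14.0000,-19.0000)
o1: d²=577 > ρ²=55 → inactive
o2: d²=394 > ρ²=55 → inactive
o3: d²=65 > ρ²=55 → inactive
o4: d²=26 ≤ ρ²=55; F_rep = 32·(-5,1)/26² = (-0.2367,0.0473)
F = F_att + ΣF_rep = (13.7633,-18.9527)
Δp = p'−p = (3.4408,-4.7382); α = Δx/Fx = (1163/338) / (2326/169) = 1/4
check: Δy/Fy = (-3203/676) / (-3203/169) = 1/4 ✓

α = 1/4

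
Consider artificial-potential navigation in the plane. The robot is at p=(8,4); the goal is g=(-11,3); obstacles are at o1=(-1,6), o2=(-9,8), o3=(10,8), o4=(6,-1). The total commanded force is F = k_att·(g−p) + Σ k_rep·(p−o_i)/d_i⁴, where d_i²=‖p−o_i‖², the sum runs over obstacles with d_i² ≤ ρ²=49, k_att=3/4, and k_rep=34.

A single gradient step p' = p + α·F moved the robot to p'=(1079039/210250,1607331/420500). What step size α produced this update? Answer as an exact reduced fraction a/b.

α = 1/5

F_att = 3/4·(g−p) = 3/4·(-19,-1) = (-14.2500,-0.7500)
o1: d²=85 > ρ²=49 → inactive
o2: d²=305 > ρ²=49 → inactive
o3: d²=20 ≤ ρ²=49; F_rep = 34·(-2,-4)/20² = (-0.1700,-0.3400)
o4: d²=29 ≤ ρ²=49; F_rep = 34·(2,5)/29² = (0.0809,0.2021)
F = F_att + ΣF_rep = (-14.3391,-0.8879)
Δp = p'−p = (-2.8678,-0.1776); α = Δx/Fx = (-602961/210250) / (-602961/42050) = 1/5
check: Δy/Fy = (-74669/420500) / (-74669/84100) = 1/5 ✓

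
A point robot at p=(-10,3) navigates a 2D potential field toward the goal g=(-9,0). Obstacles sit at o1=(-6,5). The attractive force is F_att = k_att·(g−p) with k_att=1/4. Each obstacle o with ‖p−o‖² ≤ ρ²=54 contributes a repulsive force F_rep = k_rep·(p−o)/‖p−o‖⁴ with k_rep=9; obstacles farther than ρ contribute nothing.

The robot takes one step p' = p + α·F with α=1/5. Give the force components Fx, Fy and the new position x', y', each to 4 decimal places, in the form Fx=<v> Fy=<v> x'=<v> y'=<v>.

F_att = 1/4·(g−p) = 1/4·(1,-3) = (0.2500,-0.7500)
o1: d²=20 ≤ ρ²=54; F_rep = 9·(-4,-2)/20² = (-0.0900,-0.0450)
F = F_att + ΣF_rep = (0.1600,-0.7950)
p' = p + 1/5·F = (-9.9680,2.8410)

Fx=0.1600 Fy=-0.7950 x'=-9.9680 y'=2.8410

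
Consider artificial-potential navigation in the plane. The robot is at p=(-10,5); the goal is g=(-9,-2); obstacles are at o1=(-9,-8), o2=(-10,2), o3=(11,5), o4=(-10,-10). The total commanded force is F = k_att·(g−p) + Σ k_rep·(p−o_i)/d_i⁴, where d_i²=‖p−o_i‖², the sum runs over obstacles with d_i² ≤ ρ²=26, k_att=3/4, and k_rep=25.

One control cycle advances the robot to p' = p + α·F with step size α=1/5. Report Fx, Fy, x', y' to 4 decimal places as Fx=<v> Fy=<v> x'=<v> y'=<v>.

F_att = 3/4·(g−p) = 3/4·(1,-7) = (0.7500,-5.2500)
o1: d²=170 > ρ²=26 → inactive
o2: d²=9 ≤ ρ²=26; F_rep = 25·(0,3)/9² = (0.0000,0.9259)
o3: d²=441 > ρ²=26 → inactive
o4: d²=225 > ρ²=26 → inactive
F = F_att + ΣF_rep = (0.7500,-4.3241)
p' = p + 1/5·F = (-9.8500,4.1352)

Fx=0.7500 Fy=-4.3241 x'=-9.8500 y'=4.1352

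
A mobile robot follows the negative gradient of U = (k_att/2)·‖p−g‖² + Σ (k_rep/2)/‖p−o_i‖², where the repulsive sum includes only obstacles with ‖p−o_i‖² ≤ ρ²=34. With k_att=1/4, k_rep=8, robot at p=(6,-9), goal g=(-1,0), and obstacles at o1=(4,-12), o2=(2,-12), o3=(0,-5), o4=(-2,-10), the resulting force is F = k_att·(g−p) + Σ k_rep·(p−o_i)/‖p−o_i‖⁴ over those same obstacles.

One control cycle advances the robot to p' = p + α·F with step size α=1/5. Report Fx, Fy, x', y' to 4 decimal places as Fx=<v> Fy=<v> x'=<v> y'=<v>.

F_att = 1/4·(g−p) = 1/4·(-7,9) = (-1.7500,2.2500)
o1: d²=13 ≤ ρ²=34; F_rep = 8·(2,3)/13² = (0.0947,0.1420)
o2: d²=25 ≤ ρ²=34; F_rep = 8·(4,3)/25² = (0.0512,0.0384)
o3: d²=52 > ρ²=34 → inactive
o4: d²=65 > ρ²=34 → inactive
F = F_att + ΣF_rep = (-1.6041,2.4304)
p' = p + 1/5·F = (5.6792,-8.5139)

Fx=-1.6041 Fy=2.4304 x'=5.6792 y'=-8.5139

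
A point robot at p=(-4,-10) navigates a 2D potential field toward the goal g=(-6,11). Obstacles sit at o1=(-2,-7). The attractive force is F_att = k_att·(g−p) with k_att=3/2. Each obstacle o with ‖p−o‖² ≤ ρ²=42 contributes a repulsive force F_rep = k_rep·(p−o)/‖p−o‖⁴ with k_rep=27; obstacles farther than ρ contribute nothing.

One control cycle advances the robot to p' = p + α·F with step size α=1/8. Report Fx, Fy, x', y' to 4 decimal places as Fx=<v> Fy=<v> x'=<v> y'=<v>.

Fx=-3.3195 Fy=31.0207 x'=-4.4149 y'=-6.1224

F_att = 3/2·(g−p) = 3/2·(-2,21) = (-3.0000,31.5000)
o1: d²=13 ≤ ρ²=42; F_rep = 27·(-2,-3)/13² = (-0.3195,-0.4793)
F = F_att + ΣF_rep = (-3.3195,31.0207)
p' = p + 1/8·F = (-4.4149,-6.1224)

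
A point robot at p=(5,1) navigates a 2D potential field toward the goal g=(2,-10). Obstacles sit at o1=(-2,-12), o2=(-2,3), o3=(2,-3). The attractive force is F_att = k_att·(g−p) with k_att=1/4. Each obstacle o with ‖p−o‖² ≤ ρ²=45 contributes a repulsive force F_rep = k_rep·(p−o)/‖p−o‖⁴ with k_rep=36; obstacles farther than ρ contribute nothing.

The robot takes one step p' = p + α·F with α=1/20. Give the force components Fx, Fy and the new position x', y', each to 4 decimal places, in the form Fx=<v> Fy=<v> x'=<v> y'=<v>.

Fx=-0.5772 Fy=-2.5196 x'=4.9711 y'=0.8740

F_att = 1/4·(g−p) = 1/4·(-3,-11) = (-0.7500,-2.7500)
o1: d²=218 > ρ²=45 → inactive
o2: d²=53 > ρ²=45 → inactive
o3: d²=25 ≤ ρ²=45; F_rep = 36·(3,4)/25² = (0.1728,0.2304)
F = F_att + ΣF_rep = (-0.5772,-2.5196)
p' = p + 1/20·F = (4.9711,0.8740)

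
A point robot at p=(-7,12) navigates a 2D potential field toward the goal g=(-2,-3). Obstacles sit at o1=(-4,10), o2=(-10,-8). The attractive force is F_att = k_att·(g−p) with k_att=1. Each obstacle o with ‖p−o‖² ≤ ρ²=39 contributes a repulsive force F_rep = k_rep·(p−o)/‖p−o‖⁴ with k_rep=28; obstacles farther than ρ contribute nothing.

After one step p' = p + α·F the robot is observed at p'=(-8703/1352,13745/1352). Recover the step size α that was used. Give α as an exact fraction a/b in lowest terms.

F_att = 1·(g−p) = 1·(5,-15) = (5.0000,-15.0000)
o1: d²=13 ≤ ρ²=39; F_rep = 28·(-3,2)/13² = (-0.4970,0.3314)
o2: d²=409 > ρ²=39 → inactive
F = F_att + ΣF_rep = (4.5030,-14.6686)
Δp = p'−p = (0.5629,-1.8336); α = Δx/Fx = (761/1352) / (761/169) = 1/8
check: Δy/Fy = (-2479/1352) / (-2479/169) = 1/8 ✓

α = 1/8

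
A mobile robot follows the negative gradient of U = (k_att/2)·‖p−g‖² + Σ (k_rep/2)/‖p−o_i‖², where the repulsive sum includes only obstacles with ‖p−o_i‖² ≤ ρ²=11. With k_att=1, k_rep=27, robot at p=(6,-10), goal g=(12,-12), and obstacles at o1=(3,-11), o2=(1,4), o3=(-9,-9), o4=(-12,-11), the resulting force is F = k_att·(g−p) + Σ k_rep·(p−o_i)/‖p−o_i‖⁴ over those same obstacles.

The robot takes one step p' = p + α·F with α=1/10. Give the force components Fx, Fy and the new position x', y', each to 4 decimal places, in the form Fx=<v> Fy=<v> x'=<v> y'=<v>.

Fx=6.8100 Fy=-1.7300 x'=6.6810 y'=-10.1730

F_att = 1·(g−p) = 1·(6,-2) = (6.0000,-2.0000)
o1: d²=10 ≤ ρ²=11; F_rep = 27·(3,1)/10² = (0.8100,0.2700)
o2: d²=221 > ρ²=11 → inactive
o3: d²=226 > ρ²=11 → inactive
o4: d²=325 > ρ²=11 → inactive
F = F_att + ΣF_rep = (6.8100,-1.7300)
p' = p + 1/10·F = (6.6810,-10.1730)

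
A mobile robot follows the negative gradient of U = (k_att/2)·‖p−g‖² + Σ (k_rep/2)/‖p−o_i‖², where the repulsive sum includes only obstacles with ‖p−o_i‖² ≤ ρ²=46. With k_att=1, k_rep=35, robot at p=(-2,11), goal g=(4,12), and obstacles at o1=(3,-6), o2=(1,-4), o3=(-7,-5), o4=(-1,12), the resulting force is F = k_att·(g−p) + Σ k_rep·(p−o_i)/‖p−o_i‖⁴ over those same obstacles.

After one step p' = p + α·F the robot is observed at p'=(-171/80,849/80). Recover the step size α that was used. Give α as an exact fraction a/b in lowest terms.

F_att = 1·(g−p) = 1·(6,1) = (6.0000,1.0000)
o1: d²=314 > ρ²=46 → inactive
o2: d²=234 > ρ²=46 → inactive
o3: d²=281 > ρ²=46 → inactive
o4: d²=2 ≤ ρ²=46; F_rep = 35·(-1,-1)/2² = (-8.7500,-8.7500)
F = F_att + ΣF_rep = (-2.7500,-7.7500)
Δp = p'−p = (-0.1375,-0.3875); α = Δx/Fx = (-11/80) / (-11/4) = 1/20
check: Δy/Fy = (-31/80) / (-31/4) = 1/20 ✓

α = 1/20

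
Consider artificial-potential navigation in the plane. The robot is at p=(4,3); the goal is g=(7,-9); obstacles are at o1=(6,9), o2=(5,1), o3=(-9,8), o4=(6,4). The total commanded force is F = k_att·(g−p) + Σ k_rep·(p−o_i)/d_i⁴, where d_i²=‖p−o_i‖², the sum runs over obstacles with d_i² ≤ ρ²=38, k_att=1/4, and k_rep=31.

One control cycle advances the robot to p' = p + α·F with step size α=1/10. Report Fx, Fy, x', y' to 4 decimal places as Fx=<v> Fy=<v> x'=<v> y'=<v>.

F_att = 1/4·(g−p) = 1/4·(3,-12) = (0.7500,-3.0000)
o1: d²=40 > ρ²=38 → inactive
o2: d²=5 ≤ ρ²=38; F_rep = 31·(-1,2)/5² = (-1.2400,2.4800)
o3: d²=194 > ρ²=38 → inactive
o4: d²=5 ≤ ρ²=38; F_rep = 31·(-2,-1)/5² = (-2.4800,-1.2400)
F = F_att + ΣF_rep = (-2.9700,-1.7600)
p' = p + 1/10·F = (3.7030,2.8240)

Fx=-2.9700 Fy=-1.7600 x'=3.7030 y'=2.8240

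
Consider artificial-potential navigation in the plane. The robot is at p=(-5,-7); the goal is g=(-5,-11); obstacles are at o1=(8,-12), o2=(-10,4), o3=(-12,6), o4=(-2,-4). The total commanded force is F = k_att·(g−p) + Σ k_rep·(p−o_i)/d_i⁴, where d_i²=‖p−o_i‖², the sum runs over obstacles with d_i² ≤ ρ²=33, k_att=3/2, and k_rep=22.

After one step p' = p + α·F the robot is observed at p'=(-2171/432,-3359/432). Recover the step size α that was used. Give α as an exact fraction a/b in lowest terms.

F_att = 3/2·(g−p) = 3/2·(0,-4) = (0.0000,-6.0000)
o1: d²=194 > ρ²=33 → inactive
o2: d²=146 > ρ²=33 → inactive
o3: d²=218 > ρ²=33 → inactive
o4: d²=18 ≤ ρ²=33; F_rep = 22·(-3,-3)/18² = (-0.2037,-0.2037)
F = F_att + ΣF_rep = (-0.2037,-6.2037)
Δp = p'−p = (-0.0255,-0.7755); α = Δx/Fx = (-11/432) / (-11/54) = 1/8
check: Δy/Fy = (-335/432) / (-335/54) = 1/8 ✓

α = 1/8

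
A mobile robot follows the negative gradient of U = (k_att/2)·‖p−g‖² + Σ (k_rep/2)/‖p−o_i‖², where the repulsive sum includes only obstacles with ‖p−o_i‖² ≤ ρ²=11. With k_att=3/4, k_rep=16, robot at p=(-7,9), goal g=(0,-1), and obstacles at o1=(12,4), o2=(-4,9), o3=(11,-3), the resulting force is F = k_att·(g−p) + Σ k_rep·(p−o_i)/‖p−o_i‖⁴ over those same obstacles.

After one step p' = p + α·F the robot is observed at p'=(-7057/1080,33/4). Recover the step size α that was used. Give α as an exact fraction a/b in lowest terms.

α = 1/10

F_att = 3/4·(g−p) = 3/4·(7,-10) = (5.2500,-7.5000)
o1: d²=386 > ρ²=11 → inactive
o2: d²=9 ≤ ρ²=11; F_rep = 16·(-3,0)/9² = (-0.5926,0.0000)
o3: d²=468 > ρ²=11 → inactive
F = F_att + ΣF_rep = (4.6574,-7.5000)
Δp = p'−p = (0.4657,-0.7500); α = Δx/Fx = (503/1080) / (503/108) = 1/10
check: Δy/Fy = (-3/4) / (-15/2) = 1/10 ✓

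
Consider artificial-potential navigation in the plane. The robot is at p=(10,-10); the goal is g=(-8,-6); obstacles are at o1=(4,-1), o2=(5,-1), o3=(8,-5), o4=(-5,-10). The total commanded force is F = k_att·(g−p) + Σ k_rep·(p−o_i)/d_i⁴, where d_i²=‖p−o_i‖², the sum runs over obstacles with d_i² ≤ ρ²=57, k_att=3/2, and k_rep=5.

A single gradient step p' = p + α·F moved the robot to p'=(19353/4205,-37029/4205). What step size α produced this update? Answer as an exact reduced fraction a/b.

α = 1/5

F_att = 3/2·(g−p) = 3/2·(-18,4) = (-27.0000,6.0000)
o1: d²=117 > ρ²=57 → inactive
o2: d²=106 > ρ²=57 → inactive
o3: d²=29 ≤ ρ²=57; F_rep = 5·(2,-5)/29² = (0.0119,-0.0297)
o4: d²=225 > ρ²=57 → inactive
F = F_att + ΣF_rep = (-26.9881,5.9703)
Δp = p'−p = (-5.3976,1.1941); α = Δx/Fx = (-22697/4205) / (-22697/841) = 1/5
check: Δy/Fy = (5021/4205) / (5021/841) = 1/5 ✓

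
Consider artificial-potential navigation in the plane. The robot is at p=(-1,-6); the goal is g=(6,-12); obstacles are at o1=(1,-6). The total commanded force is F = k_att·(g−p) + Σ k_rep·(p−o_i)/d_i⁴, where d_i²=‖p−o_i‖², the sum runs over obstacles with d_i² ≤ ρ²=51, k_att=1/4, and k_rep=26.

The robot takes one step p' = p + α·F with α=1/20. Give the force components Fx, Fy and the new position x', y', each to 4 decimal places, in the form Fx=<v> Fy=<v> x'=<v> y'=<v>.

Fx=-1.5000 Fy=-1.5000 x'=-1.0750 y'=-6.0750

F_att = 1/4·(g−p) = 1/4·(7,-6) = (1.7500,-1.5000)
o1: d²=4 ≤ ρ²=51; F_rep = 26·(-2,0)/4² = (-3.2500,0.0000)
F = F_att + ΣF_rep = (-1.5000,-1.5000)
p' = p + 1/20·F = (-1.0750,-6.0750)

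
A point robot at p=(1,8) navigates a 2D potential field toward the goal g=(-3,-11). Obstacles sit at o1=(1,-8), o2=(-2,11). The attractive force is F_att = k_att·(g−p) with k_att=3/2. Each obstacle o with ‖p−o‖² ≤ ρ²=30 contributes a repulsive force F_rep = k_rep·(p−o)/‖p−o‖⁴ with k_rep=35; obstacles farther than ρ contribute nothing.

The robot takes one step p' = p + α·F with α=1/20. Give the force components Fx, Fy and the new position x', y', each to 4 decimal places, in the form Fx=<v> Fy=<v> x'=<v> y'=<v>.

Fx=-5.6759 Fy=-28.8241 x'=0.7162 y'=6.5588

F_att = 3/2·(g−p) = 3/2·(-4,-19) = (-6.0000,-28.5000)
o1: d²=256 > ρ²=30 → inactive
o2: d²=18 ≤ ρ²=30; F_rep = 35·(3,-3)/18² = (0.3241,-0.3241)
F = F_att + ΣF_rep = (-5.6759,-28.8241)
p' = p + 1/20·F = (0.7162,6.5588)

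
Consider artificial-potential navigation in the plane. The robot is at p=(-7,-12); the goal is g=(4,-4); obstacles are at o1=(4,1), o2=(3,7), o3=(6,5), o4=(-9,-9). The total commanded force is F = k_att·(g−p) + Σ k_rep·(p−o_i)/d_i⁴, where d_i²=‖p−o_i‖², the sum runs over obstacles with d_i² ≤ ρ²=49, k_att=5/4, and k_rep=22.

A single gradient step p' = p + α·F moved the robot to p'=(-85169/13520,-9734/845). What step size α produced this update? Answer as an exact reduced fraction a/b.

α = 1/20

F_att = 5/4·(g−p) = 5/4·(11,8) = (13.7500,10.0000)
o1: d²=290 > ρ²=49 → inactive
o2: d²=461 > ρ²=49 → inactive
o3: d²=458 > ρ²=49 → inactive
o4: d²=13 ≤ ρ²=49; F_rep = 22·(2,-3)/13² = (0.2604,-0.3905)
F = F_att + ΣF_rep = (14.0104,9.6095)
Δp = p'−p = (0.7005,0.4805); α = Δx/Fx = (9471/13520) / (9471/676) = 1/20
check: Δy/Fy = (406/845) / (1624/169) = 1/20 ✓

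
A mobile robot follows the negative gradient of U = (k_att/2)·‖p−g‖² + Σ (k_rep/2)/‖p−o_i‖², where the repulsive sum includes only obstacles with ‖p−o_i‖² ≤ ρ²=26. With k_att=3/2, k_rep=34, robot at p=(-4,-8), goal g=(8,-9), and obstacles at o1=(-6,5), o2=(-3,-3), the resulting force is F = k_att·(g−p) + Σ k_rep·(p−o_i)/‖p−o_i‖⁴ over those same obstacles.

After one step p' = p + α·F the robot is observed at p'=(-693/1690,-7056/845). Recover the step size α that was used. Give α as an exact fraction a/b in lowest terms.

F_att = 3/2·(g−p) = 3/2·(12,-1) = (18.0000,-1.5000)
o1: d²=173 > ρ²=26 → inactive
o2: d²=26 ≤ ρ²=26; F_rep = 34·(-1,-5)/26² = (-0.0503,-0.2515)
F = F_att + ΣF_rep = (17.9497,-1.7515)
Δp = p'−p = (3.5899,-0.3503); α = Δx/Fx = (6067/1690) / (6067/338) = 1/5
check: Δy/Fy = (-296/845) / (-296/169) = 1/5 ✓

α = 1/5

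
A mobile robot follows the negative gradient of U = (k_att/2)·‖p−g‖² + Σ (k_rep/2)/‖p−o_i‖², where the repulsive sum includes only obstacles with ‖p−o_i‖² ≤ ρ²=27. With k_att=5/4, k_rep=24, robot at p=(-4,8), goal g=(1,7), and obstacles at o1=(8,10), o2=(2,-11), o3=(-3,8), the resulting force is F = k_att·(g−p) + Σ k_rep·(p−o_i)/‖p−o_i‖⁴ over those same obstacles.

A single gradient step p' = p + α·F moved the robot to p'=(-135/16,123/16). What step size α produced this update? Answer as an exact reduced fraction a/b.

F_att = 5/4·(g−p) = 5/4·(5,-1) = (6.2500,-1.2500)
o1: d²=148 > ρ²=27 → inactive
o2: d²=397 > ρ²=27 → inactive
o3: d²=1 ≤ ρ²=27; F_rep = 24·(-1,0)/1² = (-24.0000,0.0000)
F = F_att + ΣF_rep = (-17.7500,-1.2500)
Δp = p'−p = (-4.4375,-0.3125); α = Δx/Fx = (-71/16) / (-71/4) = 1/4
check: Δy/Fy = (-5/16) / (-5/4) = 1/4 ✓

α = 1/4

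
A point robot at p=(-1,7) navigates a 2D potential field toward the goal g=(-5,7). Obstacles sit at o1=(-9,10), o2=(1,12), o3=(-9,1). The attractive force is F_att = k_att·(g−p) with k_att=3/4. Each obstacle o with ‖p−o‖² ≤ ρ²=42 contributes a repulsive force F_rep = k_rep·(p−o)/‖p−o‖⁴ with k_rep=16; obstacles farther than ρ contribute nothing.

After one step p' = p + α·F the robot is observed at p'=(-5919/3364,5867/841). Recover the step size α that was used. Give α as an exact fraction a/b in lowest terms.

F_att = 3/4·(g−p) = 3/4·(-4,0) = (-3.0000,0.0000)
o1: d²=73 > ρ²=42 → inactive
o2: d²=29 ≤ ρ²=42; F_rep = 16·(-2,-5)/29² = (-0.0380,-0.0951)
o3: d²=100 > ρ²=42 → inactive
F = F_att + ΣF_rep = (-3.0380,-0.0951)
Δp = p'−p = (-0.7595,-0.0238); α = Δx/Fx = (-2555/3364) / (-2555/841) = 1/4
check: Δy/Fy = (-20/841) / (-80/841) = 1/4 ✓

α = 1/4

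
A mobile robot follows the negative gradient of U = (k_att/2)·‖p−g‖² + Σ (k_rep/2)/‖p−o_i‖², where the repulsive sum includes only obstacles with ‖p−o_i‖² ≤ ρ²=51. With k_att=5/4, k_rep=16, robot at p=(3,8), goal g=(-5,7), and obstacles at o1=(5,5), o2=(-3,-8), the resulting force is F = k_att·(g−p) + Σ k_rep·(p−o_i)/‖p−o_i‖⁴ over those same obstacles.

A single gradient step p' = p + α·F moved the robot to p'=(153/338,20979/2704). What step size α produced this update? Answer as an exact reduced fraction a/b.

α = 1/4

F_att = 5/4·(g−p) = 5/4·(-8,-1) = (-10.0000,-1.2500)
o1: d²=13 ≤ ρ²=51; F_rep = 16·(-2,3)/13² = (-0.1893,0.2840)
o2: d²=292 > ρ²=51 → inactive
F = F_att + ΣF_rep = (-10.1893,-0.9660)
Δp = p'−p = (-2.5473,-0.2415); α = Δx/Fx = (-861/338) / (-1722/169) = 1/4
check: Δy/Fy = (-653/2704) / (-653/676) = 1/4 ✓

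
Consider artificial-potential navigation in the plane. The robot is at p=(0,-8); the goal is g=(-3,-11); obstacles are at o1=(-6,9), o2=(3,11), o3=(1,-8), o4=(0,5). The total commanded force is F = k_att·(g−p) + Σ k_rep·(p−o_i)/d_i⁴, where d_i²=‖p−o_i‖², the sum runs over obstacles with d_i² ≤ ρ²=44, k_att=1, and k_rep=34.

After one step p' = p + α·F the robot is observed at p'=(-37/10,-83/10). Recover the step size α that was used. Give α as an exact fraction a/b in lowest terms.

F_att = 1·(g−p) = 1·(-3,-3) = (-3.0000,-3.0000)
o1: d²=325 > ρ²=44 → inactive
o2: d²=370 > ρ²=44 → inactive
o3: d²=1 ≤ ρ²=44; F_rep = 34·(-1,0)/1² = (-34.0000,0.0000)
o4: d²=169 > ρ²=44 → inactive
F = F_att + ΣF_rep = (-37.0000,-3.0000)
Δp = p'−p = (-3.7000,-0.3000); α = Δx/Fx = (-37/10) / (-37) = 1/10
check: Δy/Fy = (-3/10) / (-3) = 1/10 ✓

α = 1/10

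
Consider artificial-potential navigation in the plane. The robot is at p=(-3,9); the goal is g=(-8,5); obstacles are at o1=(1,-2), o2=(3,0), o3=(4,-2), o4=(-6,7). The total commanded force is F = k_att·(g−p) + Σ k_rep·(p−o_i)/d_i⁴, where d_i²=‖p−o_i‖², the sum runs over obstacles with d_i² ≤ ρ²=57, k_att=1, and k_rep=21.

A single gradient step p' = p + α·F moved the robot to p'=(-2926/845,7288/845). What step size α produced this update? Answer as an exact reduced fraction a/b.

F_att = 1·(g−p) = 1·(-5,-4) = (-5.0000,-4.0000)
o1: d²=137 > ρ²=57 → inactive
o2: d²=117 > ρ²=57 → inactive
o3: d²=170 > ρ²=57 → inactive
o4: d²=13 ≤ ρ²=57; F_rep = 21·(3,2)/13² = (0.3728,0.2485)
F = F_att + ΣF_rep = (-4.6272,-3.7515)
Δp = p'−p = (-0.4627,-0.3751); α = Δx/Fx = (-391/845) / (-782/169) = 1/10
check: Δy/Fy = (-317/845) / (-634/169) = 1/10 ✓

α = 1/10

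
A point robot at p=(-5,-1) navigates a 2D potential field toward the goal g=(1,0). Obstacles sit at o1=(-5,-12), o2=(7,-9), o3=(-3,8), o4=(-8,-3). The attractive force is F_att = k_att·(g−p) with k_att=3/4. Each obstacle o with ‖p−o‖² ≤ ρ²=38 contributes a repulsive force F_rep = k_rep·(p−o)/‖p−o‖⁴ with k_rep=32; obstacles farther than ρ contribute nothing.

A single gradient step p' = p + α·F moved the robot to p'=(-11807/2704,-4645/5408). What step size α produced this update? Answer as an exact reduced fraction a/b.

α = 1/8

F_att = 3/4·(g−p) = 3/4·(6,1) = (4.5000,0.7500)
o1: d²=121 > ρ²=38 → inactive
o2: d²=208 > ρ²=38 → inactive
o3: d²=85 > ρ²=38 → inactive
o4: d²=13 ≤ ρ²=38; F_rep = 32·(3,2)/13² = (0.5680,0.3787)
F = F_att + ΣF_rep = (5.0680,1.1287)
Δp = p'−p = (0.6335,0.1411); α = Δx/Fx = (1713/2704) / (1713/338) = 1/8
check: Δy/Fy = (763/5408) / (763/676) = 1/8 ✓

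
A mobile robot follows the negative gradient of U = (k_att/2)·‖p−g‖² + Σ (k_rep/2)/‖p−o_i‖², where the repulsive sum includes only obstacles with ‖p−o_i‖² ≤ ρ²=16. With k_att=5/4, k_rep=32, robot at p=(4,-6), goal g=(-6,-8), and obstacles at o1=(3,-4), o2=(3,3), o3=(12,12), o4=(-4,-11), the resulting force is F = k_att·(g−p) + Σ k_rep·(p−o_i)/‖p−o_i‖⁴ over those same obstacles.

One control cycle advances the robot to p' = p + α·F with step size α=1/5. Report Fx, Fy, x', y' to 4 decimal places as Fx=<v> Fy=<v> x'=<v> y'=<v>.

F_att = 5/4·(g−p) = 5/4·(-10,-2) = (-12.5000,-2.5000)
o1: d²=5 ≤ ρ²=16; F_rep = 32·(1,-2)/5² = (1.2800,-2.5600)
o2: d²=82 > ρ²=16 → inactive
o3: d²=388 > ρ²=16 → inactive
o4: d²=89 > ρ²=16 → inactive
F = F_att + ΣF_rep = (-11.2200,-5.0600)
p' = p + 1/5·F = (1.7560,-7.0120)

Fx=-11.2200 Fy=-5.0600 x'=1.7560 y'=-7.0120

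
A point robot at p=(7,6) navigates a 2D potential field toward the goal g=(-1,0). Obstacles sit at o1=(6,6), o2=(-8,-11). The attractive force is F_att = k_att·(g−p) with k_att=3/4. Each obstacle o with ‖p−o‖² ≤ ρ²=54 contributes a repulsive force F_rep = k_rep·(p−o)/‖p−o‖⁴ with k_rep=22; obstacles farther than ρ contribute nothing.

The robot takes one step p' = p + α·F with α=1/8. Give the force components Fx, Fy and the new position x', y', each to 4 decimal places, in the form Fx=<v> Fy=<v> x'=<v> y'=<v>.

Fx=16.0000 Fy=-4.5000 x'=9.0000 y'=5.4375

F_att = 3/4·(g−p) = 3/4·(-8,-6) = (-6.0000,-4.5000)
o1: d²=1 ≤ ρ²=54; F_rep = 22·(1,0)/1² = (22.0000,0.0000)
o2: d²=514 > ρ²=54 → inactive
F = F_att + ΣF_rep = (16.0000,-4.5000)
p' = p + 1/8·F = (9.0000,5.4375)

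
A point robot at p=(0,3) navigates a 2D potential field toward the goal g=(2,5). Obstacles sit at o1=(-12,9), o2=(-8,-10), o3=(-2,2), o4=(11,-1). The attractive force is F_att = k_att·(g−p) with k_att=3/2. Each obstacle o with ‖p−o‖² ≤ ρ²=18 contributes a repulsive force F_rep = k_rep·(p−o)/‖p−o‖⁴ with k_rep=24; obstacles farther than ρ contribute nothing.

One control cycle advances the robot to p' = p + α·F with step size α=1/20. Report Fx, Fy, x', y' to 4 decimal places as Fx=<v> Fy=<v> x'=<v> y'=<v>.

Fx=4.9200 Fy=3.9600 x'=0.2460 y'=3.1980

F_att = 3/2·(g−p) = 3/2·(2,2) = (3.0000,3.0000)
o1: d²=180 > ρ²=18 → inactive
o2: d²=233 > ρ²=18 → inactive
o3: d²=5 ≤ ρ²=18; F_rep = 24·(2,1)/5² = (1.9200,0.9600)
o4: d²=137 > ρ²=18 → inactive
F = F_att + ΣF_rep = (4.9200,3.9600)
p' = p + 1/20·F = (0.2460,3.1980)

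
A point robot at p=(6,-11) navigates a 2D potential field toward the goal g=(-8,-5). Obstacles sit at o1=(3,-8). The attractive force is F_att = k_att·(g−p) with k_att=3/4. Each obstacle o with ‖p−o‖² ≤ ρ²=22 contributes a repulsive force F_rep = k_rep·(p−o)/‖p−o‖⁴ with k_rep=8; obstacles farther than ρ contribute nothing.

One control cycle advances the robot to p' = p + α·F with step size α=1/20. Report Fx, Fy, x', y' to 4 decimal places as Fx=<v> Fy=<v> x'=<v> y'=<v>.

F_att = 3/4·(g−p) = 3/4·(-14,6) = (-10.5000,4.5000)
o1: d²=18 ≤ ρ²=22; F_rep = 8·(3,-3)/18² = (0.0741,-0.0741)
F = F_att + ΣF_rep = (-10.4259,4.4259)
p' = p + 1/20·F = (5.4787,-10.7787)

Fx=-10.4259 Fy=4.4259 x'=5.4787 y'=-10.7787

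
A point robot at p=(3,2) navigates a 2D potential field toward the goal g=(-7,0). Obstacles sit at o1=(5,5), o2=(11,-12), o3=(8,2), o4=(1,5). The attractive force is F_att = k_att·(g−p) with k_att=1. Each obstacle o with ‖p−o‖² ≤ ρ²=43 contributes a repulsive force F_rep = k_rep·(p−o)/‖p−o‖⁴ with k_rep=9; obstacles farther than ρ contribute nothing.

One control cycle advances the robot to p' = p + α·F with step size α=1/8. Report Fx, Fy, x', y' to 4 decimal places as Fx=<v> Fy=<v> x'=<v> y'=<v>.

Fx=-10.0720 Fy=-2.3195 x'=1.7410 y'=1.7101

F_att = 1·(g−p) = 1·(-10,-2) = (-10.0000,-2.0000)
o1: d²=13 ≤ ρ²=43; F_rep = 9·(-2,-3)/13² = (-0.1065,-0.1598)
o2: d²=260 > ρ²=43 → inactive
o3: d²=25 ≤ ρ²=43; F_rep = 9·(-5,0)/25² = (-0.0720,0.0000)
o4: d²=13 ≤ ρ²=43; F_rep = 9·(2,-3)/13² = (0.1065,-0.1598)
F = F_att + ΣF_rep = (-10.0720,-2.3195)
p' = p + 1/8·F = (1.7410,1.7101)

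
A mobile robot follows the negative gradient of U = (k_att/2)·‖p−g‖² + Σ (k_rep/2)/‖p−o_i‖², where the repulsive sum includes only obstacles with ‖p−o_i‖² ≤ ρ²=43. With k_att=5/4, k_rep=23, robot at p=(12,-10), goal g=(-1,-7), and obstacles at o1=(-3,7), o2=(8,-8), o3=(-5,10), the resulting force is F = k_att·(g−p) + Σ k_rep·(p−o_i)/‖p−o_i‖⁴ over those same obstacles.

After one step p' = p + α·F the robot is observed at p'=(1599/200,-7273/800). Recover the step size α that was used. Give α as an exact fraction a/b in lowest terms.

α = 1/4

F_att = 5/4·(g−p) = 5/4·(-13,3) = (-16.2500,3.7500)
o1: d²=514 > ρ²=43 → inactive
o2: d²=20 ≤ ρ²=43; F_rep = 23·(4,-2)/20² = (0.2300,-0.1150)
o3: d²=689 > ρ²=43 → inactive
F = F_att + ΣF_rep = (-16.0200,3.6350)
Δp = p'−p = (-4.0050,0.9087); α = Δx/Fx = (-801/200) / (-801/50) = 1/4
check: Δy/Fy = (727/800) / (727/200) = 1/4 ✓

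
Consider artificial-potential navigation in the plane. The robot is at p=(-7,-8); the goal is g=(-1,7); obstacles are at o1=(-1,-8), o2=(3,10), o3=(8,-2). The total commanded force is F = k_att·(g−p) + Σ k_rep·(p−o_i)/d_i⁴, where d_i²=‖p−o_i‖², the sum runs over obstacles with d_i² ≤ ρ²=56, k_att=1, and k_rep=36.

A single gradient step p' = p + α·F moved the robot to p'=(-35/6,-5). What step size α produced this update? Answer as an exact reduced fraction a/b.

F_att = 1·(g−p) = 1·(6,15) = (6.0000,15.0000)
o1: d²=36 ≤ ρ²=56; F_rep = 36·(-6,0)/36² = (-0.1667,0.0000)
o2: d²=424 > ρ²=56 → inactive
o3: d²=261 > ρ²=56 → inactive
F = F_att + ΣF_rep = (5.8333,15.0000)
Δp = p'−p = (1.1667,3.0000); α = Δx/Fx = (7/6) / (35/6) = 1/5
check: Δy/Fy = (3) / (15) = 1/5 ✓

α = 1/5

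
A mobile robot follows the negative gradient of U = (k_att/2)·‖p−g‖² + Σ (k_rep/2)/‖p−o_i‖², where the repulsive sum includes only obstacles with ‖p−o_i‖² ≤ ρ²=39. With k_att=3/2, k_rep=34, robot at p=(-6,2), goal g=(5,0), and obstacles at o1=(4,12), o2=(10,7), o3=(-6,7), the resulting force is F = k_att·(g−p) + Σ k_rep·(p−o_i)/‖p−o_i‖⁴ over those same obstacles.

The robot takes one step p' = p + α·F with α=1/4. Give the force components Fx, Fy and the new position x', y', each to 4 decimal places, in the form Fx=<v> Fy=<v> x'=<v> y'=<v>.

Fx=16.5000 Fy=-3.2720 x'=-1.8750 y'=1.1820

F_att = 3/2·(g−p) = 3/2·(11,-2) = (16.5000,-3.0000)
o1: d²=200 > ρ²=39 → inactive
o2: d²=281 > ρ²=39 → inactive
o3: d²=25 ≤ ρ²=39; F_rep = 34·(0,-5)/25² = (0.0000,-0.2720)
F = F_att + ΣF_rep = (16.5000,-3.2720)
p' = p + 1/4·F = (-1.8750,1.1820)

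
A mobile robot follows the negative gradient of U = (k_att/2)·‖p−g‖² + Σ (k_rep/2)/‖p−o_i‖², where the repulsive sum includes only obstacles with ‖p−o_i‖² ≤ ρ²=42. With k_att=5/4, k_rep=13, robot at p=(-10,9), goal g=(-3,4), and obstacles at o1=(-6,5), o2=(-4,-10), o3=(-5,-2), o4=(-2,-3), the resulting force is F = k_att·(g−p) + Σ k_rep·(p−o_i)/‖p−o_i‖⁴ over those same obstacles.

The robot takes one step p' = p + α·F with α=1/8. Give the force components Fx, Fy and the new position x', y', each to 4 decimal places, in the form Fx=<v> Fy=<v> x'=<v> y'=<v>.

Fx=8.6992 Fy=-6.1992 x'=-8.9126 y'=8.2251

F_att = 5/4·(g−p) = 5/4·(7,-5) = (8.7500,-6.2500)
o1: d²=32 ≤ ρ²=42; F_rep = 13·(-4,4)/32² = (-0.0508,0.0508)
o2: d²=397 > ρ²=42 → inactive
o3: d²=146 > ρ²=42 → inactive
o4: d²=208 > ρ²=42 → inactive
F = F_att + ΣF_rep = (8.6992,-6.1992)
p' = p + 1/8·F = (-8.9126,8.2251)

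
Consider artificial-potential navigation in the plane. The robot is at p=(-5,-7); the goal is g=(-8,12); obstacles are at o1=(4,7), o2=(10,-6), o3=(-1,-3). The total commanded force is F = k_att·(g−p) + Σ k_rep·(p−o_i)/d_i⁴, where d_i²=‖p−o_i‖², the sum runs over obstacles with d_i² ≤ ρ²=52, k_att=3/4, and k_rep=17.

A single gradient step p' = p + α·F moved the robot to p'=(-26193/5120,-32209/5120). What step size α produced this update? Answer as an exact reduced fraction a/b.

F_att = 3/4·(g−p) = 3/4·(-3,19) = (-2.2500,14.2500)
o1: d²=277 > ρ²=52 → inactive
o2: d²=226 > ρ²=52 → inactive
o3: d²=32 ≤ ρ²=52; F_rep = 17·(-4,-4)/32² = (-0.0664,-0.0664)
F = F_att + ΣF_rep = (-2.3164,14.1836)
Δp = p'−p = (-0.1158,0.7092); α = Δx/Fx = (-593/5120) / (-593/256) = 1/20
check: Δy/Fy = (3631/5120) / (3631/256) = 1/20 ✓

α = 1/20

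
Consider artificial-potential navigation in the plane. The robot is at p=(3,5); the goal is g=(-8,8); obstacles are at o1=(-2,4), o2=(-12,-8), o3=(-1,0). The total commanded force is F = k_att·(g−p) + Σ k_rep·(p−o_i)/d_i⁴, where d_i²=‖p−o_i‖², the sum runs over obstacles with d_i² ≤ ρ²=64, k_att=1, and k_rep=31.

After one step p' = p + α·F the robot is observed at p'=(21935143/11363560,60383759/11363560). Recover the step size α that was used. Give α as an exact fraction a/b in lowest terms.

F_att = 1·(g−p) = 1·(-11,3) = (-11.0000,3.0000)
o1: d²=26 ≤ ρ²=64; F_rep = 31·(5,1)/26² = (0.2293,0.0459)
o2: d²=394 > ρ²=64 → inactive
o3: d²=41 ≤ ρ²=64; F_rep = 31·(4,5)/41² = (0.0738,0.0922)
F = F_att + ΣF_rep = (-10.6969,3.1381)
Δp = p'−p = (-1.0697,0.3138); α = Δx/Fx = (-12155537/11363560) / (-12155537/1136356) = 1/10
check: Δy/Fy = (3565959/11363560) / (3565959/1136356) = 1/10 ✓

α = 1/10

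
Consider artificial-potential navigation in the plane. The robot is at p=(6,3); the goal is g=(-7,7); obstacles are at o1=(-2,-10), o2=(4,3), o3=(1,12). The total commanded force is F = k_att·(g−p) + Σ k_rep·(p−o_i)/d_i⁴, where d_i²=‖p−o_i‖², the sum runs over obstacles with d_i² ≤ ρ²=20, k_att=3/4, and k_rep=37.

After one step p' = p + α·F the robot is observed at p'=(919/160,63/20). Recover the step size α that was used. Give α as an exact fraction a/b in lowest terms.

F_att = 3/4·(g−p) = 3/4·(-13,4) = (-9.7500,3.0000)
o1: d²=233 > ρ²=20 → inactive
o2: d²=4 ≤ ρ²=20; F_rep = 37·(2,0)/4² = (4.6250,0.0000)
o3: d²=106 > ρ²=20 → inactive
F = F_att + ΣF_rep = (-5.1250,3.0000)
Δp = p'−p = (-0.2562,0.1500); α = Δx/Fx = (-41/160) / (-41/8) = 1/20
check: Δy/Fy = (3/20) / (3) = 1/20 ✓

α = 1/20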